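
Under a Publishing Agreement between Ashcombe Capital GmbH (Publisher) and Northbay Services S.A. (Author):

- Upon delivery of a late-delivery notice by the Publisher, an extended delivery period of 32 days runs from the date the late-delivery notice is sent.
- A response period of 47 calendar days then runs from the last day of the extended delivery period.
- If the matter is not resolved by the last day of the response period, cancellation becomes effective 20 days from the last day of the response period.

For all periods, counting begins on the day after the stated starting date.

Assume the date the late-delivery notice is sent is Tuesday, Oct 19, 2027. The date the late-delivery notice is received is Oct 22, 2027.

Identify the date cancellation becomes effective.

Jan 26, 2028

The last day of the extended delivery period: Oct 19, 2027 + 32 days = Nov 20, 2027.
Adding 47 calendar days to Nov 20, 2027 gives Jan 6, 2028, which is the last day of the response period.
The date cancellation becomes effective: Jan 6, 2028 + 20 days = Jan 26, 2028.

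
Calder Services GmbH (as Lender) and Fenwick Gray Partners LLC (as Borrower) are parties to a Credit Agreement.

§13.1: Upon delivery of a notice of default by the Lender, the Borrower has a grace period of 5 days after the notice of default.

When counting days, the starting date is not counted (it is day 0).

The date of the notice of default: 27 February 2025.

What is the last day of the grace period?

The last day of the grace period: 5 calendar days after 27 February 2025 is 4 March 2025.

4 March 2025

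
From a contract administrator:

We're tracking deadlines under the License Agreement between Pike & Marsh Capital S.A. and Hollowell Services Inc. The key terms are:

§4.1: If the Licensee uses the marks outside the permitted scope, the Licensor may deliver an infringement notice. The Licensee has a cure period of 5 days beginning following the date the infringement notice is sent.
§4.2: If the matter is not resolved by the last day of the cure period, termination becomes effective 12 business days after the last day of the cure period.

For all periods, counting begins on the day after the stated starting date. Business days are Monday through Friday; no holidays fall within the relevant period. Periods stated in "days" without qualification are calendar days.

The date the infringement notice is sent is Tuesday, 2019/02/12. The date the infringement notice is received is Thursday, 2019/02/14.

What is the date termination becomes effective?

Adding 5 calendar days to 2019/02/12 gives 2019/02/17, which is the last day of the cure period.
The date termination becomes effective: counting 12 business days from Sunday, 2019/02/17 (Feb 18, Feb 19, Feb 20, Feb 21, …, Mar 1, Mar 4, Mar 5, skipping weekends) reaches Tuesday, 2019/03/05.

2019/03/05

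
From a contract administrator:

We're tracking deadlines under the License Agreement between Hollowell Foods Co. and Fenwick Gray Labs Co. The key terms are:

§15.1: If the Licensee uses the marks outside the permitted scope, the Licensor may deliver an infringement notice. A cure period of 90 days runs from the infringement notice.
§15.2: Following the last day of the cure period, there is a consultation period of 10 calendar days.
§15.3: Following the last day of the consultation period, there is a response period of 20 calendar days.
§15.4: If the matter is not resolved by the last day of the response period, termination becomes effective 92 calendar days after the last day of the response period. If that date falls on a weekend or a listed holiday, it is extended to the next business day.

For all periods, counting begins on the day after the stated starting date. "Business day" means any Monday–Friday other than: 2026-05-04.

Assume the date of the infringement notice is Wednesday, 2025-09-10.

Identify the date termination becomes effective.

The last day of the cure period: 90 calendar days after 2025-09-10 is 2025-12-09.
The last day of the consultation period: 2025-12-09 + 10 days = 2025-12-19.
The last day of the response period: 2025-12-19 + 20 days = 2026-01-08.
The date termination becomes effective: 92 calendar days after 2026-01-08 is 2026-04-10. 2026-04-10 is a Friday and is not a listed holiday, so no roll-forward applies.

2026-04-10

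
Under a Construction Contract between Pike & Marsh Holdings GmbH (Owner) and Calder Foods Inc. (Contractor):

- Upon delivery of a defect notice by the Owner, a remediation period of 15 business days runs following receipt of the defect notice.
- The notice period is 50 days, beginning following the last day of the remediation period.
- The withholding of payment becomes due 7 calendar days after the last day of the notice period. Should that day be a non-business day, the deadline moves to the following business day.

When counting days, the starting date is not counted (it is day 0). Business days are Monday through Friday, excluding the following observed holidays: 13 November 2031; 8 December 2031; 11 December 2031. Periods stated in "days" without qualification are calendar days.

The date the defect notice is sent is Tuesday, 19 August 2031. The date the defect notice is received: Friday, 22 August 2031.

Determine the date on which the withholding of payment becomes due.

From Friday, 22 August 2031, 15 business days (Aug 25, Aug 26, Aug 27, Aug 28, …, Sep 10, Sep 11, Sep 12, skipping weekends) brings us to Friday, 12 September 2031, which is the last day of the remediation period.
The last day of the notice period: 50 calendar days after 12 September 2031 is 1 November 2031.
The date on which the withholding of payment becomes due: 7 calendar days after 1 November 2031 is 8 November 2031. That falls on a Saturday, so it rolls to the next business day, Monday, 10 November 2031.

10 November 2031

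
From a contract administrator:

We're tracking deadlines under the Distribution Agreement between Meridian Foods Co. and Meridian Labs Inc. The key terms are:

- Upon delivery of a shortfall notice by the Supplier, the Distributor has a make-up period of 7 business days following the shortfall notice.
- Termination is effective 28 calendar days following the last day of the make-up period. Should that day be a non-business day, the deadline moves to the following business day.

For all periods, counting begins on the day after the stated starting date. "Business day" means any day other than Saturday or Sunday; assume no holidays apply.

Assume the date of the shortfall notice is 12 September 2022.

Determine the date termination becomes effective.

19 October 2022

The last day of the make-up period: 7 business days after Monday, 12 September 2022, skipping weekends — Sep 13, Sep 14, Sep 15, Sep 16, Sep 19, Sep 20, Sep 21 — lands on Wednesday, 21 September 2022.
The date termination becomes effective: 28 calendar days after 21 September 2022 is 19 October 2022. 19 October 2022 is a Wednesday, so no roll-forward applies.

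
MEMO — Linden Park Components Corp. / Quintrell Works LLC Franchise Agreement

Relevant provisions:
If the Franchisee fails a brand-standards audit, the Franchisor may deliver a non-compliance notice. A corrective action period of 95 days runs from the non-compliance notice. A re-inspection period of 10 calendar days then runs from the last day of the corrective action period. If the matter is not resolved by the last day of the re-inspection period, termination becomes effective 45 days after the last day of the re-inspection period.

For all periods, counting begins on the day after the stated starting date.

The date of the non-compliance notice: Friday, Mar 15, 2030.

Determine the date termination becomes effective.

Aug 12, 2030

The last day of the corrective action period: Mar 15, 2030 + 95 days = Jun 18, 2030.
The last day of the re-inspection period: Jun 18, 2030 + 10 days = Jun 28, 2030.
The date termination becomes effective: 45 calendar days after Jun 28, 2030 is Aug 12, 2030.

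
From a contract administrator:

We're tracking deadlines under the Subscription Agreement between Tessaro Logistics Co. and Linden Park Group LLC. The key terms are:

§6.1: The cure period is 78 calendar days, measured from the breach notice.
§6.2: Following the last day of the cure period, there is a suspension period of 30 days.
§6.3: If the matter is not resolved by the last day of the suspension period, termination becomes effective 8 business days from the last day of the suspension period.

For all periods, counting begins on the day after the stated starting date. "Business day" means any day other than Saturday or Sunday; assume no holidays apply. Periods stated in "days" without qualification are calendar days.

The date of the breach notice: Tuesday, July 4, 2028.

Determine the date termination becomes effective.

November 1, 2028

Adding 78 calendar days to July 4, 2028 gives September 20, 2028, which is the last day of the cure period.
The last day of the suspension period: 30 calendar days after September 20, 2028 is October 20, 2028.
The date termination becomes effective: 8 business days after Friday, October 20, 2028, skipping weekends — Oct 23, Oct 24, Oct 25, Oct 26, Oct 27, Oct 30, Oct 31, Nov 1 — lands on Wednesday, November 1, 2028.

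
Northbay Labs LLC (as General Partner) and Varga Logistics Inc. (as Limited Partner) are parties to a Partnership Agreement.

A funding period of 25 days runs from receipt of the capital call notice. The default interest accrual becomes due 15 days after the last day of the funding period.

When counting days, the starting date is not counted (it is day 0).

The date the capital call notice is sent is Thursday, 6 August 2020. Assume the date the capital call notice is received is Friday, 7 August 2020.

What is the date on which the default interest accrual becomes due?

The last day of the funding period: 25 calendar days after 7 August 2020 is 1 September 2020.
The date on which the default interest accrual becomes due: 15 calendar days after 1 September 2020 is 16 September 2020.

16 September 2020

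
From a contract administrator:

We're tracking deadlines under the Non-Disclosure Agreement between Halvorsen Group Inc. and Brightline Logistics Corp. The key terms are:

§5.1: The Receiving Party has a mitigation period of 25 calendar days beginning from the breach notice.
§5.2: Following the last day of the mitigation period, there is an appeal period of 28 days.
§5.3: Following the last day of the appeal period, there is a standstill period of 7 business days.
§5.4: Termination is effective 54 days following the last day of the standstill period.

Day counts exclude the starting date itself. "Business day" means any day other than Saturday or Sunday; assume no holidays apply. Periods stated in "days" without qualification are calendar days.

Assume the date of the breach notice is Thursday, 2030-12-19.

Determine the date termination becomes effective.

The last day of the mitigation period: 25 calendar days after 2030-12-19 is 2031-01-13.
The last day of the appeal period: 28 calendar days after 2031-01-13 is 2031-02-10.
The last day of the standstill period: counting 7 business days from Monday, 2031-02-10 (Feb 11, Feb 12, Feb 13, Feb 14, Feb 17, Feb 18, Feb 19, skipping weekends) reaches Wednesday, 2031-02-19.
The date termination becomes effective: 54 calendar days after 2031-02-19 is 2031-04-14.

2031-04-14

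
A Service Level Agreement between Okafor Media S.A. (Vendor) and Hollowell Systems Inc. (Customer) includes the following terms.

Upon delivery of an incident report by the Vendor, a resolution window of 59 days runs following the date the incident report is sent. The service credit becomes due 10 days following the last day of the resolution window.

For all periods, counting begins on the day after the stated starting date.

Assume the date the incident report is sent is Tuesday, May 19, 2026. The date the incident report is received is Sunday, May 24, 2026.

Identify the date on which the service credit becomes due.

The last day of the resolution window: 59 calendar days after May 19, 2026 is July 17, 2026.
The date on which the service credit becomes due: July 17, 2026 + 10 days = July 27, 2026.

July 27, 2026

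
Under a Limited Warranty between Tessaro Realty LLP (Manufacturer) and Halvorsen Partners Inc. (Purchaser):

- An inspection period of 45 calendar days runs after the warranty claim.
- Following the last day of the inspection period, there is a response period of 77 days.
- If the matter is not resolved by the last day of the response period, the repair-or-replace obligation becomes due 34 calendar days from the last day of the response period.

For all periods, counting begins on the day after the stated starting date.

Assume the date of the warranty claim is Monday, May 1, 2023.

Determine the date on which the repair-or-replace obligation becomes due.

Adding 45 calendar days to May 1, 2023 gives June 15, 2023, which is the last day of the inspection period.
Adding 77 calendar days to June 15, 2023 gives August 31, 2023, which is the last day of the response period.
The date on which the repair-or-replace obligation becomes due: August 31, 2023 + 34 days = October 4, 2023.

October 4, 2023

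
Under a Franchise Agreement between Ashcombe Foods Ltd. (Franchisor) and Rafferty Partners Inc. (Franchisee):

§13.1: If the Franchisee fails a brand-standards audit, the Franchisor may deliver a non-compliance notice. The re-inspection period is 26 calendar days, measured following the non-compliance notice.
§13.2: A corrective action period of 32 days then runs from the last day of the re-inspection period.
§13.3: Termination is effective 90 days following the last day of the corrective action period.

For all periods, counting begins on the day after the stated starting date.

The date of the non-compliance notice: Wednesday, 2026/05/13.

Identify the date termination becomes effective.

The last day of the re-inspection period: 26 calendar days after 2026/05/13 is 2026/06/08.
Adding 32 calendar days to 2026/06/08 gives 2026/07/10, which is the last day of the corrective action period.
Adding 90 calendar days to 2026/07/10 gives 2026/10/08, which is the date termination becomes effective.

2026/10/08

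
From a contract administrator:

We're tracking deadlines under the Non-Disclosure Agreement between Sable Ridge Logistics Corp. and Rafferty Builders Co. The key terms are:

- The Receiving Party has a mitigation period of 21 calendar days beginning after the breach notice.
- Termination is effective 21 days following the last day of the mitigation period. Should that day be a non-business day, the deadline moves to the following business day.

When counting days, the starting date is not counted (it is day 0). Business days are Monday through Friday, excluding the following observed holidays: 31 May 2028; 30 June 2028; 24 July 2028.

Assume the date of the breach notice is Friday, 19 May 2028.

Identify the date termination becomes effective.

3 July 2028

The last day of the mitigation period: 19 May 2028 + 21 days = 9 June 2028.
The date termination becomes effective: 9 June 2028 + 21 days = 30 June 2028. That falls on Friday, a listed holiday, so it rolls to the next business day, Monday, 3 July 2028.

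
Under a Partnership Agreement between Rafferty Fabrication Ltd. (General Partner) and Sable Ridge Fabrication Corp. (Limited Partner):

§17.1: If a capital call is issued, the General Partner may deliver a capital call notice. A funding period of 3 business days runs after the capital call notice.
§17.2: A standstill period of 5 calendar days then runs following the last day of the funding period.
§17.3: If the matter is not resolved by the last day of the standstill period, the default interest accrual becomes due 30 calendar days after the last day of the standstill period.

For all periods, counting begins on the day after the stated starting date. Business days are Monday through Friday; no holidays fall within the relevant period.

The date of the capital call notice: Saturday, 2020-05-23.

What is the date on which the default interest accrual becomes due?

The last day of the funding period: 3 business days after Saturday, 2020-05-23, skipping weekends — May 25, May 26, May 27 — lands on Wednesday, 2020-05-27.
The last day of the standstill period: 5 calendar days after 2020-05-27 is 2020-06-01.
Adding 30 calendar days to 2020-06-01 gives 2020-07-01, which is the date on which the default interest accrual becomes due.

2020-07-01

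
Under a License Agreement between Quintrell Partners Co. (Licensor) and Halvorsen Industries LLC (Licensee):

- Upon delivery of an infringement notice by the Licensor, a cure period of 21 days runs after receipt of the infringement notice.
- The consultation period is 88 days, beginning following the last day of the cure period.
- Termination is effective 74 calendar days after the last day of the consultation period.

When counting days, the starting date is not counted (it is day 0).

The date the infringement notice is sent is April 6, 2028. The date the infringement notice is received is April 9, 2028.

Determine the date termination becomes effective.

Adding 21 calendar days to April 9, 2028 gives April 30, 2028, which is the last day of the cure period.
Adding 88 calendar days to April 30, 2028 gives July 27, 2028, which is the last day of the consultation period.
The date termination becomes effective: 74 calendar days after July 27, 2028 is October 9, 2028.

October 9, 2028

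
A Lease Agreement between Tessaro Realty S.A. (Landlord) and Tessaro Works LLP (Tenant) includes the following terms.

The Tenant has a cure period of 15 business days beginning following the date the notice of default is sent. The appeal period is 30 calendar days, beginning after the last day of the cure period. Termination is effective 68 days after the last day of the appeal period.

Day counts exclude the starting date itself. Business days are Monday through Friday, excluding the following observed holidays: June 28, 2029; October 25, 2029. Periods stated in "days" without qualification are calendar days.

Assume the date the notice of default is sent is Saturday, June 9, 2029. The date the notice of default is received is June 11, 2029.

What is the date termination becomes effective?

October 8, 2029

The last day of the cure period: 15 business days after Saturday, June 9, 2029, skipping weekends and the listed holiday on Jun 28 — Jun 11, Jun 12, Jun 13, Jun 14, …, Jun 27, Jun 29, Jul 2 — lands on Monday, July 2, 2029.
Adding 30 calendar days to July 2, 2029 gives August 1, 2029, which is the last day of the appeal period.
Adding 68 calendar days to August 1, 2029 gives October 8, 2029, which is the date termination becomes effective.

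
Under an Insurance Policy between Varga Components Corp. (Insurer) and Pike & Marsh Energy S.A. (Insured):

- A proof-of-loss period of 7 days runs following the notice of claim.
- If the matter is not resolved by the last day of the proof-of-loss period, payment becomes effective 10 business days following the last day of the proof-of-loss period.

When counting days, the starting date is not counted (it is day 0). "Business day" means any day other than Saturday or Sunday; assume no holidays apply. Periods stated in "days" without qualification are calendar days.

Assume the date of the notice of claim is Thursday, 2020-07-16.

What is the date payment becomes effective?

Adding 7 calendar days to 2020-07-16 gives 2020-07-23, which is the last day of the proof-of-loss period.
The date payment becomes effective: 10 business days after Thursday, 2020-07-23, skipping weekends — Jul 24, Jul 27, Jul 28, Jul 29, Jul 30, Jul 31, Aug 3, Aug 4, Aug 5, Aug 6 — lands on Thursday, 2020-08-06.

2020-08-06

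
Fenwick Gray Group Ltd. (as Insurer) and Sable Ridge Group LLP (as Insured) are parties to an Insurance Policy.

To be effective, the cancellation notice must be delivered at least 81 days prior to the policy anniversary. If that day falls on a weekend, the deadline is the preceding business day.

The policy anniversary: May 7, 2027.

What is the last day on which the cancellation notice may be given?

Feb 15, 2027

May 7, 2027 minus 81 days is Feb 15, 2027. That is a Monday, so no adjustment is needed.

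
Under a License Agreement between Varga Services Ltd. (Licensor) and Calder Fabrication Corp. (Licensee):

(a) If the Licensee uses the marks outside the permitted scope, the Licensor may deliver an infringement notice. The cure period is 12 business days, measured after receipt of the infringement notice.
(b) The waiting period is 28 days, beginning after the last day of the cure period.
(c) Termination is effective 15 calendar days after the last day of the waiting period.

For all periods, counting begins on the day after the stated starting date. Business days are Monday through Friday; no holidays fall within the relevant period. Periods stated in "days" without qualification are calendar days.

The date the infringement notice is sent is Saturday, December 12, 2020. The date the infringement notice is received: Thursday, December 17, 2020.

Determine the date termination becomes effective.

The last day of the cure period: 12 business days after Thursday, December 17, 2020, skipping weekends — Dec 18, Dec 21, Dec 22, Dec 23, …, Dec 31, Jan 1, Jan 4 — lands on Monday, January 4, 2021.
The last day of the waiting period: 28 calendar days after January 4, 2021 is February 1, 2021.
The date termination becomes effective: February 1, 2021 + 15 days = February 16, 2021.

February 16, 2021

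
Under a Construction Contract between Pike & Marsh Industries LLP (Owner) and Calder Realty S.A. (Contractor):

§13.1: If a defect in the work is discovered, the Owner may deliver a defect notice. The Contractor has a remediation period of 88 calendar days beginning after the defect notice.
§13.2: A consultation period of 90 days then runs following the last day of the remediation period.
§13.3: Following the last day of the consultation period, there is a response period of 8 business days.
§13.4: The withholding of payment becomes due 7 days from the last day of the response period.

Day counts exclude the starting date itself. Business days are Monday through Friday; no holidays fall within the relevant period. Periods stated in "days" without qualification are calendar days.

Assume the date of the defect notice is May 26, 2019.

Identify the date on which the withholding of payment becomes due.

Adding 88 calendar days to May 26, 2019 gives August 22, 2019, which is the last day of the remediation period.
Adding 90 calendar days to August 22, 2019 gives November 20, 2019, which is the last day of the consultation period.
From Wednesday, November 20, 2019, 8 business days (Nov 21, Nov 22, Nov 25, Nov 26, Nov 27, Nov 28, Nov 29, Dec 2, skipping weekends) brings us to Monday, December 2, 2019, which is the last day of the response period.
The date on which the withholding of payment becomes due: 7 calendar days after December 2, 2019 is December 9, 2019.

December 9, 2019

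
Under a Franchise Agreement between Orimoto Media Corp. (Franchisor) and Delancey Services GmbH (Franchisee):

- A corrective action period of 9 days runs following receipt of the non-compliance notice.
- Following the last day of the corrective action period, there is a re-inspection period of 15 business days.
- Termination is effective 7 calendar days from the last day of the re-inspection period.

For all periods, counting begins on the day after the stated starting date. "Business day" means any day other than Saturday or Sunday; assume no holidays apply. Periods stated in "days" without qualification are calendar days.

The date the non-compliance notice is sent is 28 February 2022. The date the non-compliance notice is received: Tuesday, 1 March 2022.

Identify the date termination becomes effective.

7 April 2022

The last day of the corrective action period: 1 March 2022 + 9 days = 10 March 2022.
The last day of the re-inspection period: counting 15 business days from Thursday, 10 March 2022 (Mar 11, Mar 14, Mar 15, Mar 16, …, Mar 29, Mar 30, Mar 31, skipping weekends) reaches Thursday, 31 March 2022.
The date termination becomes effective: 7 calendar days after 31 March 2022 is 7 April 2022.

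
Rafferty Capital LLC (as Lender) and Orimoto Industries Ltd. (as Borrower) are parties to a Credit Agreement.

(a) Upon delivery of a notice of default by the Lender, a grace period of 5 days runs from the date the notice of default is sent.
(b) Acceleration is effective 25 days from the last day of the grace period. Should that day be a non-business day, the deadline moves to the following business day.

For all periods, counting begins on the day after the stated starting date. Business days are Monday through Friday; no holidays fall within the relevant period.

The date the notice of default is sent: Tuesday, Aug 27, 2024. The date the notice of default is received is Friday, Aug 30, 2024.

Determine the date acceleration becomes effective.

Sep 26, 2024

The last day of the grace period: 5 calendar days after Aug 27, 2024 is Sep 1, 2024.
Adding 25 calendar days to Sep 1, 2024 gives Sep 26, 2024, which is the date acceleration becomes effective. Sep 26, 2024 is a Thursday, so no roll-forward applies.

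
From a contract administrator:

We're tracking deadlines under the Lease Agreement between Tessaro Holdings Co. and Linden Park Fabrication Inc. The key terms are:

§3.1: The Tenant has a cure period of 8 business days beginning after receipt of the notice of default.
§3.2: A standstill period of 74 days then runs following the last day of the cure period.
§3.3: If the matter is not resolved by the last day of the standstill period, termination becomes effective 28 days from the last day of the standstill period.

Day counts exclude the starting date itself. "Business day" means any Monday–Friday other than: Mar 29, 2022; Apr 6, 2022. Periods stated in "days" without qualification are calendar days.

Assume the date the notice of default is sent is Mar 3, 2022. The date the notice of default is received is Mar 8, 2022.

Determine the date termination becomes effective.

The last day of the cure period: counting 8 business days from Tuesday, Mar 8, 2022 (Mar 9, Mar 10, Mar 11, Mar 14, Mar 15, Mar 16, Mar 17, Mar 18, skipping weekends) reaches Friday, Mar 18, 2022.
The last day of the standstill period: 74 calendar days after Mar 18, 2022 is May 31, 2022.
The date termination becomes effective: 28 calendar days after May 31, 2022 is Jun 28, 2022.

Jun 28, 2022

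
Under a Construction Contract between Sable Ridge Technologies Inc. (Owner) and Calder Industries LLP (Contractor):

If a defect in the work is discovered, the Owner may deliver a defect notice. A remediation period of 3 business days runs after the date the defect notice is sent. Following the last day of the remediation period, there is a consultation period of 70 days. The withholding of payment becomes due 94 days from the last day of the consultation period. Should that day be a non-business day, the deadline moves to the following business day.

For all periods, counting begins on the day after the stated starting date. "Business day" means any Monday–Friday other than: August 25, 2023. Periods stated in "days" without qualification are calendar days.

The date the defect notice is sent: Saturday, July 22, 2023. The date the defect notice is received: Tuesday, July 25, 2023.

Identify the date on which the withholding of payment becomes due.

The last day of the remediation period: counting 3 business days from Saturday, July 22, 2023 (Jul 24, Jul 25, Jul 26, skipping weekends) reaches Wednesday, July 26, 2023.
The last day of the consultation period: July 26, 2023 + 70 days = October 4, 2023.
The date on which the withholding of payment becomes due: 94 calendar days after October 4, 2023 is January 6, 2024. That falls on a Saturday, so it rolls to the next business day, Monday, January 8, 2024.

January 8, 2024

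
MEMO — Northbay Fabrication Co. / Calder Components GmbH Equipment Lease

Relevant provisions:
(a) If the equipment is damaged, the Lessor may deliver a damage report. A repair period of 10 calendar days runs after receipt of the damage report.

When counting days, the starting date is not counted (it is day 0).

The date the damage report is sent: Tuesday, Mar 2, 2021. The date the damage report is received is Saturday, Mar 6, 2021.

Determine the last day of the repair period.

The last day of the repair period: 10 calendar days after Mar 6, 2021 is Mar 16, 2021.

Mar 16, 2021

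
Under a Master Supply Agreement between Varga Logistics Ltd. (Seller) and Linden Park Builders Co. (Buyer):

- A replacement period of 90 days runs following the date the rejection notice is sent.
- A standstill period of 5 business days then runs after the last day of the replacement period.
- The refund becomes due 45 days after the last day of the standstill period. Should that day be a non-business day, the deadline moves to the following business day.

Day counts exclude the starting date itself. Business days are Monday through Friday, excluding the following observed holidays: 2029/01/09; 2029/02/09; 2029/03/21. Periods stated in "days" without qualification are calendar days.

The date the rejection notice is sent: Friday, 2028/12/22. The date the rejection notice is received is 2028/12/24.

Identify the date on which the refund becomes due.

2029/05/14

Adding 90 calendar days to 2028/12/22 gives 2029/03/22, which is the last day of the replacement period.
The last day of the standstill period: counting 5 business days from Thursday, 2029/03/22 (Mar 23, Mar 26, Mar 27, Mar 28, Mar 29, skipping weekends) reaches Thursday, 2029/03/29.
The date on which the refund becomes due: 2029/03/29 + 45 days = 2029/05/13. That falls on a Sunday, so it rolls to the next business day, Monday, 2029/05/14.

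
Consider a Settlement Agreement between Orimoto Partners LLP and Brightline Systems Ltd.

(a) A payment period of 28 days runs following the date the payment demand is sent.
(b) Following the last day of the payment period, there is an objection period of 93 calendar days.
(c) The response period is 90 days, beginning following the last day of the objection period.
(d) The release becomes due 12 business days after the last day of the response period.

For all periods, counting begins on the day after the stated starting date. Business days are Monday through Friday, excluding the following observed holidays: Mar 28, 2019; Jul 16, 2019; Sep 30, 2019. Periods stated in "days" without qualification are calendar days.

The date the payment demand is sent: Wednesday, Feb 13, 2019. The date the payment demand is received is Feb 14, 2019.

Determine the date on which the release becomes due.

The last day of the payment period: 28 calendar days after Feb 13, 2019 is Mar 13, 2019.
The last day of the objection period: Mar 13, 2019 + 93 days = Jun 14, 2019.
The last day of the response period: 90 calendar days after Jun 14, 2019 is Sep 12, 2019.
The date on which the release becomes due: 12 business days after Thursday, Sep 12, 2019, skipping weekends and the listed holiday on Sep 30 — Sep 13, Sep 16, Sep 17, Sep 18, …, Sep 26, Sep 27, Oct 1 — lands on Tuesday, Oct 1, 2019.

Oct 1, 2019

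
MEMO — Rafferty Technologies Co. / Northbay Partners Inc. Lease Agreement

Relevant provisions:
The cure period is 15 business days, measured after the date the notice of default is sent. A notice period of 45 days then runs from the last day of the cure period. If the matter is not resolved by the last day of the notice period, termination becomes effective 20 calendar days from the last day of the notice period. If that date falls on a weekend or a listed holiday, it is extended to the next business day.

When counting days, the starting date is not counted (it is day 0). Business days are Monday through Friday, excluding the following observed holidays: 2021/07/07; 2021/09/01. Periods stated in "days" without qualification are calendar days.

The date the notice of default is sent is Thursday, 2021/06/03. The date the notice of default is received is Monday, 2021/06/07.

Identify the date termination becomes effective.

The last day of the cure period: 15 business days after Thursday, 2021/06/03, skipping weekends — Jun 4, Jun 7, Jun 8, Jun 9, …, Jun 22, Jun 23, Jun 24 — lands on Thursday, 2021/06/24.
The last day of the notice period: 2021/06/24 + 45 days = 2021/08/08.
Adding 20 calendar days to 2021/08/08 gives 2021/08/28, which is the date termination becomes effective. That falls on a Saturday, so it rolls to the next business day, Monday, 2021/08/30.

2021/08/30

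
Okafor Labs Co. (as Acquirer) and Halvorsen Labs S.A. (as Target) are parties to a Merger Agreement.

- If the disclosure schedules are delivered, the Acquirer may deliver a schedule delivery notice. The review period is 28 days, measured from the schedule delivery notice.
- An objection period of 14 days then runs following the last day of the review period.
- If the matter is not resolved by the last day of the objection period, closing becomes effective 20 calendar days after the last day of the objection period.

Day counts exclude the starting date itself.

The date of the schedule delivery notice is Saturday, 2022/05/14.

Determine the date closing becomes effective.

2022/07/15

The last day of the review period: 28 calendar days after 2022/05/14 is 2022/06/11.
Adding 14 calendar days to 2022/06/11 gives 2022/06/25, which is the last day of the objection period.
The date closing becomes effective: 2022/06/25 + 20 days = 2022/07/15.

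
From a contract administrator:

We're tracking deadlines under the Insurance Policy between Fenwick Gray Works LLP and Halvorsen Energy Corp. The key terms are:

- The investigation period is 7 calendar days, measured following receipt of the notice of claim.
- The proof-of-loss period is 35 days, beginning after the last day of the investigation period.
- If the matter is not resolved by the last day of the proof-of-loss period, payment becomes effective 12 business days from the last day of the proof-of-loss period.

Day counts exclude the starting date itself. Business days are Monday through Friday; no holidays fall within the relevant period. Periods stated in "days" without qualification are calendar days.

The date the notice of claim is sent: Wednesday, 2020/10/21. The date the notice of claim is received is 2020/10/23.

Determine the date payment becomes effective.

The last day of the investigation period: 7 calendar days after 2020/10/23 is 2020/10/30.
Adding 35 calendar days to 2020/10/30 gives 2020/12/04, which is the last day of the proof-of-loss period.
The date payment becomes effective: counting 12 business days from Friday, 2020/12/04 (Dec 7, Dec 8, Dec 9, Dec 10, …, Dec 18, Dec 21, Dec 22, skipping weekends) reaches Tuesday, 2020/12/22.

2020/12/22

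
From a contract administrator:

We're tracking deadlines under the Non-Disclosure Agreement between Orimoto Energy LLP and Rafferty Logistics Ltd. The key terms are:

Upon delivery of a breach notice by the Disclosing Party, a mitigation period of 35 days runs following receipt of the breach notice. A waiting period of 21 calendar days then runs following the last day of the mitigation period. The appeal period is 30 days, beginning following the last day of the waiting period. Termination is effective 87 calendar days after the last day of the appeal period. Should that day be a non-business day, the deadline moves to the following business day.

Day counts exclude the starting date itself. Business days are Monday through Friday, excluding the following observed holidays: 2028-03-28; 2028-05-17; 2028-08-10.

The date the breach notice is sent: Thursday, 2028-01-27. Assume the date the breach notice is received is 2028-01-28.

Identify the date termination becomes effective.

The last day of the mitigation period: 35 calendar days after 2028-01-28 is 2028-03-03.
Adding 21 calendar days to 2028-03-03 gives 2028-03-24, which is the last day of the waiting period.
The last day of the appeal period: 2028-03-24 + 30 days = 2028-04-23.
Adding 87 calendar days to 2028-04-23 gives 2028-07-19, which is the date termination becomes effective. 2028-07-19 is a Wednesday and is not a listed holiday, so no roll-forward applies.

2028-07-19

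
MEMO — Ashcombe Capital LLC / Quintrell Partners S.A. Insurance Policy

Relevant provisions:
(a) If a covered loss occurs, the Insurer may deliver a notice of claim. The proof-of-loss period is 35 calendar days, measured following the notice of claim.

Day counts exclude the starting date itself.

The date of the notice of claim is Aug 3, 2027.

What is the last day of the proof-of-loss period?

Sep 7, 2027

The last day of the proof-of-loss period: Aug 3, 2027 + 35 days = Sep 7, 2027.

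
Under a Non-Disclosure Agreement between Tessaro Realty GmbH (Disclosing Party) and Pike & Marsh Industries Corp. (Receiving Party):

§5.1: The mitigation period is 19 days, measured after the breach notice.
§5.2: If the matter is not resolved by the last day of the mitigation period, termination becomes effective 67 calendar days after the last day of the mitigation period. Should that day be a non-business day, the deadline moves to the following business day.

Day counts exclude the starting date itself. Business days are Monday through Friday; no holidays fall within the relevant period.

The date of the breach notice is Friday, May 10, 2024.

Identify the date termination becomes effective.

Adding 19 calendar days to May 10, 2024 gives May 29, 2024, which is the last day of the mitigation period.
Adding 67 calendar days to May 29, 2024 gives Aug 4, 2024, which is the date termination becomes effective. That falls on a Sunday, so it rolls to the next business day, Monday, Aug 5, 2024.

Aug 5, 2024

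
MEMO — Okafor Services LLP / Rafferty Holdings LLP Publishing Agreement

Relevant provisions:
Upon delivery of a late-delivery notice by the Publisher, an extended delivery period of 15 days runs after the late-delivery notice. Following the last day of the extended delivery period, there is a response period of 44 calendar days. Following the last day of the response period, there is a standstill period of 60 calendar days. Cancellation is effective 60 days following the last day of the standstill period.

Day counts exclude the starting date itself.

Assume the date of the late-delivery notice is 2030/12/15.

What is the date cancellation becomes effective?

The last day of the extended delivery period: 15 calendar days after 2030/12/15 is 2030/12/30.
The last day of the response period: 44 calendar days after 2030/12/30 is 2031/02/12.
The last day of the standstill period: 60 calendar days after 2031/02/12 is 2031/04/13.
The date cancellation becomes effective: 2031/04/13 + 60 days = 2031/06/12.

2031/06/12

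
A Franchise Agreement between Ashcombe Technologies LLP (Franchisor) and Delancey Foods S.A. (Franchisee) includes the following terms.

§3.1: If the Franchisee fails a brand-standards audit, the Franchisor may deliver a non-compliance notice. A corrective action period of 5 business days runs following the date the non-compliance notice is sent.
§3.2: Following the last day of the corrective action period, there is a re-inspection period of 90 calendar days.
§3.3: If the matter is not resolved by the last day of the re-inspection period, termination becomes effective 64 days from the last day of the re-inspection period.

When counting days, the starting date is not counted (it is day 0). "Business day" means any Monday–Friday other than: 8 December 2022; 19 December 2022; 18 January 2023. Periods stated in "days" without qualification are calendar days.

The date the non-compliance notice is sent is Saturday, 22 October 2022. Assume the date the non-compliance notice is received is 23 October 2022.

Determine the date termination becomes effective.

31 March 2023

From Saturday, 22 October 2022, 5 business days (Oct 24, Oct 25, Oct 26, Oct 27, Oct 28, skipping weekends) brings us to Friday, 28 October 2022, which is the last day of the corrective action period.
The last day of the re-inspection period: 28 October 2022 + 90 days = 26 January 2023.
The date termination becomes effective: 64 calendar days after 26 January 2023 is 31 March 2023.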